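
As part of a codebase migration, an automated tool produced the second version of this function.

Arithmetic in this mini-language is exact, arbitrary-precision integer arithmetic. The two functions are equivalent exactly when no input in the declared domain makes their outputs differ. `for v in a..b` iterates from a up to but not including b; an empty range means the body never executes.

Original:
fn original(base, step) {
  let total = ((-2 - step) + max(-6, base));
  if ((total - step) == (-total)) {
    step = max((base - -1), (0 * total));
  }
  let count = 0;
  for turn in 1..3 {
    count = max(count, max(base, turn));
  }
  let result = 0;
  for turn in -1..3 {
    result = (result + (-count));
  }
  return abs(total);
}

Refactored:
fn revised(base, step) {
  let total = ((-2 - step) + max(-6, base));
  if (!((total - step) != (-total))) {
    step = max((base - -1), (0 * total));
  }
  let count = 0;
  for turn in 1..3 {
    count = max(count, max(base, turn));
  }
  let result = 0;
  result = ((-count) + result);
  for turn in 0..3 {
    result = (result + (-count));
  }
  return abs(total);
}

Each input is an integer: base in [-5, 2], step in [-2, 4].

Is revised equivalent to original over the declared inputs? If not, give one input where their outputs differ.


Reading the diff, among the changes: arithmetic usage differs; also loop structure differs; also statement counts differ; also comparison usage differs; also boolean connective usage differs.
Tracing base=0, step=-2: original: total becomes 0; next ((total - step) == (-total)) evaluates to false; next count becomes 0; next at turn=1:; next count becomes 1; next at turn=2:; next count becomes 2; next result becomes 0; next at turn=-1:; next result becomes -2; next at turn=0:; next result becomes -4; next at turn=1:; next result becomes -6; next at turn=2:; next result becomes -8; next final value 0 | revised: total becomes 0; next (!((total - step) != (-total))) evaluates to false; next count becomes 0; next at turn=1:; next count becomes 1; next at turn=2:; next count becomes 2; next result becomes 0; next result becomes -2; next at turn=0:; next result becomes -4; next at turn=1:; next result becomes -6; next at turn=2:; next result becomes -8; next final value 0 — matching result 0.
Across all 56 domain points the two functions coincide.
verdict: equivalent


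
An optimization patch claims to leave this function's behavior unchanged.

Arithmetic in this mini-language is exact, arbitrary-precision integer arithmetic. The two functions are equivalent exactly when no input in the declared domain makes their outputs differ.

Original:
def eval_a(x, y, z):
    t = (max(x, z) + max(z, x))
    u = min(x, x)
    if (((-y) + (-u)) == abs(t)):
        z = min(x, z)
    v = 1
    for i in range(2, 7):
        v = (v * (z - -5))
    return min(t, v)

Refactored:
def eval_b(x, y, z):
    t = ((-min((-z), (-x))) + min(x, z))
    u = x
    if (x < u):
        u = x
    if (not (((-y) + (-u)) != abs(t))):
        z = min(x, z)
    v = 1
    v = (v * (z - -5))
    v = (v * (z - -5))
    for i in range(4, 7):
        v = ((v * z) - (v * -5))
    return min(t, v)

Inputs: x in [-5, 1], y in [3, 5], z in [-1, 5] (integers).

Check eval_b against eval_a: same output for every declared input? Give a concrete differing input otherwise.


These are not equivalent — on x=-5, y=3, z=-1 the outputs split (-2 vs -6).
eval_a: t := -2 | u := -5 | (((-y) + (-u)) == abs(t)): true | z := -5 | v := 1 | iter i=2: | v := 0 | iter i=3: | v := 0 | iter i=4: | v := 0 | iter i=5: | v := 0 | iter i=6: | v := 0 | result -2
eval_b: t := -6 | u := -5 | (x < u): false | (not (((-y) + (-u)) != abs(t))): false | v := 1 | v := 4 | v := 16 | iter i=4: | v := 64 | iter i=5: | v := 256 | iter i=6: | v := 1024 | result -6
verdict: not equivalent; witness: x=-5, y=3, z=-1


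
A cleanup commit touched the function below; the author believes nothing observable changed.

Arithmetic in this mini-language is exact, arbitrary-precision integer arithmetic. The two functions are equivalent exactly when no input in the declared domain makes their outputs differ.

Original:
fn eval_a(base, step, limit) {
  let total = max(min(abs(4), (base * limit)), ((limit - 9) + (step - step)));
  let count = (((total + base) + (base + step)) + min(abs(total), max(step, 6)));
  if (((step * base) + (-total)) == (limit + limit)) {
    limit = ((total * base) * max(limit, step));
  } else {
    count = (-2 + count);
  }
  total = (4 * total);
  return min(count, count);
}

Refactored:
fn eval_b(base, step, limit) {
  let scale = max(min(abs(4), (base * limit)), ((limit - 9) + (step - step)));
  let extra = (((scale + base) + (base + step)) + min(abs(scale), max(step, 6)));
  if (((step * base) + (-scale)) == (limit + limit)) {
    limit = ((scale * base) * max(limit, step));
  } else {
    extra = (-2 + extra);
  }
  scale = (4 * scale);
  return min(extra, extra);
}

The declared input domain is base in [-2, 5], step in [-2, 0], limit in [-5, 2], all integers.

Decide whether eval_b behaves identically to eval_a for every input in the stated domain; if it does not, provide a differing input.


Comparing the listings, the differences include: local variable names differ.
One worked example (base=-1, step=-2, limit=0) — eval_a: total := 0 | count := -4 | (((step * base) + (-total)) == (limit + limit)): false | count := -6 | total := 0 | result -6; eval_b: scale := 0 | extra := -4 | (((step * base) + (-scale)) == (limit + limit)): false | extra := -6 | scale := 0 | result -6; agreement on -6.
Across all 192 domain points the two functions coincide.
verdict: equivalent


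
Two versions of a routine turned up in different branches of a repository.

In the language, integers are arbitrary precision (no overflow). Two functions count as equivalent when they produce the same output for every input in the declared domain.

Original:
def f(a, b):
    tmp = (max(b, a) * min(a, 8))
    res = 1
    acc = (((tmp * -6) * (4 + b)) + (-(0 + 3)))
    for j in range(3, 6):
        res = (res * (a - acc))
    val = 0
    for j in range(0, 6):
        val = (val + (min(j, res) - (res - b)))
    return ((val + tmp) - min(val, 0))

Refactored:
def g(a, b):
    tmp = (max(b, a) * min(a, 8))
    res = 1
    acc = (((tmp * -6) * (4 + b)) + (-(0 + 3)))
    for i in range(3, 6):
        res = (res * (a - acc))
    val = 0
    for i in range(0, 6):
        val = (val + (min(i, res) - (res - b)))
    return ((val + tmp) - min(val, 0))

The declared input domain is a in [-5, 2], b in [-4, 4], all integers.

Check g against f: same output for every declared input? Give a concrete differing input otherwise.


Side by side, the visible changes include: local variable names differ.
Tracing a=-1, b=1: f: tmp = -1; res = 1; acc = 27; [j=3]; res = -28; [j=4]; res = 784; [j=5]; res = -21952; val = 0; [j=0]; val = 1; [j=1]; val = 2; [j=2]; val = 3; [j=3]; val = 4; [j=4]; val = 5; [j=5]; val = 6; return 5 | g: tmp = -1; res = 1; acc = 27; [i=3]; res = -28; [i=4]; res = 784; [i=5]; res = -21952; val = 0; [i=0]; val = 1; [i=1]; val = 2; [i=2]; val = 3; [i=3]; val = 4; [i=4]; val = 5; [i=5]; val = 6; return 5 — matching result 5.
Sweeping the whole domain (72 inputs) finds no disagreement.
verdict: equivalent


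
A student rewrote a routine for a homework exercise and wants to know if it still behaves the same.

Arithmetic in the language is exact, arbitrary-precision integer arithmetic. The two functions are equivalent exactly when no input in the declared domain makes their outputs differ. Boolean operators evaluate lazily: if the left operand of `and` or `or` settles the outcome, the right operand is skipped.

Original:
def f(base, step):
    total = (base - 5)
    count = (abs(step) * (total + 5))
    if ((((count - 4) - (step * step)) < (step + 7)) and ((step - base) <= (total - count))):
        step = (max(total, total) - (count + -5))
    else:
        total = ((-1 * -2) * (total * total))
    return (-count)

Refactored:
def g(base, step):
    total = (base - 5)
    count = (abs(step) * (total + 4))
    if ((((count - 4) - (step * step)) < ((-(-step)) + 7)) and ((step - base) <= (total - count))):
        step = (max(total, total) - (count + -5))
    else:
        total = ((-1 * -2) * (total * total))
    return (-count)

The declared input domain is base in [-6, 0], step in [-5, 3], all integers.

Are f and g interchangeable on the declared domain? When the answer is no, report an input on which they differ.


On input base=-6, step=-5, f returns 30 while g returns 35.
verdict: not equivalent; witness: base=-6, step=-5


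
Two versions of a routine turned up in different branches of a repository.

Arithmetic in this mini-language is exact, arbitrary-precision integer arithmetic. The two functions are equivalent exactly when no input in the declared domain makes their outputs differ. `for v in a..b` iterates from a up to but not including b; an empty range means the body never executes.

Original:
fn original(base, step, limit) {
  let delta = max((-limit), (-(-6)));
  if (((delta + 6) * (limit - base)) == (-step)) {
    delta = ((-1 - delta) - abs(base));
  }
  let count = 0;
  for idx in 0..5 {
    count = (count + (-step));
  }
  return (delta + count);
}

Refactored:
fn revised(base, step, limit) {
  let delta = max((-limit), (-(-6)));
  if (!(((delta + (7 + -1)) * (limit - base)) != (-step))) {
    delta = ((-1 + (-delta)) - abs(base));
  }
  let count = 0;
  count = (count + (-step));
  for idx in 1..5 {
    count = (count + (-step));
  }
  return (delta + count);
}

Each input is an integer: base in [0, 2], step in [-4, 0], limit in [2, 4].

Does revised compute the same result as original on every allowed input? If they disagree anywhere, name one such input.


Although comparison usage differs; and statement counts differ; and loop structure differs; and constant usage differs; and arithmetic usage differs; and boolean connective usage differs, 45/45 inputs agree.
verdict: equivalent


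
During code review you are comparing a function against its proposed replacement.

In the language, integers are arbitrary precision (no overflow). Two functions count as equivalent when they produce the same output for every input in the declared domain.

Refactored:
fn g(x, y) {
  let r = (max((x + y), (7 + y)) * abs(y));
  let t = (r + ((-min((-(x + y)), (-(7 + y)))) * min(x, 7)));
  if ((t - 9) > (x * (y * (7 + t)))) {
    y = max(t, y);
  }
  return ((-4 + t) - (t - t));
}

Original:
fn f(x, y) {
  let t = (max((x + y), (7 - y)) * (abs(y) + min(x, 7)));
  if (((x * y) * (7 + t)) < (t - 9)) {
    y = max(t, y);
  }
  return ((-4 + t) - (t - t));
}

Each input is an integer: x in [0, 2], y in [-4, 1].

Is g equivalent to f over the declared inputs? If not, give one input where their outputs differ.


The rewrite breaks on x=0, y=-4, where the results are 40 and 8.
f: t=44, then (((x * y) * (7 + t)) < (t - 9)) is true, then y=44, then returns 40
g: r=12, then t=12, then ((t - 9) > (x * (y * (7 + t)))) is true, then y=12, then returns 8
verdict: not equivalent; witness: x=0, y=-4


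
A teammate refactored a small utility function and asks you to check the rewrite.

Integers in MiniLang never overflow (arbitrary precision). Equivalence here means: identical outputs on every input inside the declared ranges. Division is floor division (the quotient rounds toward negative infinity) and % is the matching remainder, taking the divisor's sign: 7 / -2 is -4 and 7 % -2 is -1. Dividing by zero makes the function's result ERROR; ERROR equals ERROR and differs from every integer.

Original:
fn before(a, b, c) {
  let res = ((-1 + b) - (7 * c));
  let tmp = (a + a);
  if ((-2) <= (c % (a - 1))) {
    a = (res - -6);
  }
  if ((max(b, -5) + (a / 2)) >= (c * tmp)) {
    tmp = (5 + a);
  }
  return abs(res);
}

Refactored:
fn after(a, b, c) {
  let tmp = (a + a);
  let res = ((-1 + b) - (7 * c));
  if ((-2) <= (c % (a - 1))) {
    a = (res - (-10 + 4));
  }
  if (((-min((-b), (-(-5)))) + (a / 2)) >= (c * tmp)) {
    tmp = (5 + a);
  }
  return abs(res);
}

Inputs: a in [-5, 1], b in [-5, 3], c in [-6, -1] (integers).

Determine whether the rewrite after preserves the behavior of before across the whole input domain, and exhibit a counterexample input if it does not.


Although min/max/abs usage differs; and constant usage differs; and arithmetic usage differs, 378/378 inputs agree.
verdict: equivalent


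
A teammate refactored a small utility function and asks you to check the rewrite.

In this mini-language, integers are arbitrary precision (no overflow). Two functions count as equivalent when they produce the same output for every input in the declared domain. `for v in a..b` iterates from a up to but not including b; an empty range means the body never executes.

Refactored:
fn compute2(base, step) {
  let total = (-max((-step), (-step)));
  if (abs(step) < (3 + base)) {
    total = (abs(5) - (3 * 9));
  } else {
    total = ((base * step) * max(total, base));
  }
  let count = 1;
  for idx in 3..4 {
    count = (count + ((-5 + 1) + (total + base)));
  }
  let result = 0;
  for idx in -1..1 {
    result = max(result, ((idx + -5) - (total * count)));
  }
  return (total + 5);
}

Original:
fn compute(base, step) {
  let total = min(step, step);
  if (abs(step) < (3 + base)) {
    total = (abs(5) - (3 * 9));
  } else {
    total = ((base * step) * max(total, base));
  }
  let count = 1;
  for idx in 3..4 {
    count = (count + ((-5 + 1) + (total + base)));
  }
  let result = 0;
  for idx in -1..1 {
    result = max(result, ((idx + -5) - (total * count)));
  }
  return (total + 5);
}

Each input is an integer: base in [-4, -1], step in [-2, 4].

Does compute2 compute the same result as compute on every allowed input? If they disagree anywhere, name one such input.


The two versions differ — the changes include min/max/abs usage differs.
Tracing base=-4, step=-1: compute: total=-1, then (abs(step) < (3 + base)) is false, then total=-4, then count=1, then (idx=3), then count=-11, then result=0, then (idx=-1), then result=0, then (idx=0), then result=0, then returns 1 | compute2: total=-1, then (abs(step) < (3 + base)) is false, then total=-4, then count=1, then (idx=3), then count=-11, then result=0, then (idx=-1), then result=0, then (idx=0), then result=0, then returns 1 — matching result 1.
Every one of the 28 inputs gives matching results.
verdict: equivalent


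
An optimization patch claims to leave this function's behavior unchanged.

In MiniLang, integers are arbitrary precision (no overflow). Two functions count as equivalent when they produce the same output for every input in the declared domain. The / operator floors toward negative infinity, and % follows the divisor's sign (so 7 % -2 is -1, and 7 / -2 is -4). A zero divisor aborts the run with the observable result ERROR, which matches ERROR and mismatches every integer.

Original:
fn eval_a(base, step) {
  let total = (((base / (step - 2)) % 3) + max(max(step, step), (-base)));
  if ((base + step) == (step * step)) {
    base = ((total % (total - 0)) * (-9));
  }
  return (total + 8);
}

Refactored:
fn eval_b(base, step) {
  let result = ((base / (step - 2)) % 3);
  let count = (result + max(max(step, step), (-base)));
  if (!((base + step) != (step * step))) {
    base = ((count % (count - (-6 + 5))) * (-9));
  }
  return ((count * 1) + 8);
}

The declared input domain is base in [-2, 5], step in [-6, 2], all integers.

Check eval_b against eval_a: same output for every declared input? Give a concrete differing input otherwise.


Take base=0, step=0.
eval_a: total=0, then ((base + step) == (step * step)) is true, then a zero divisor aborts: ERROR
eval_b: result=0, then count=0, then (!((base + step) != (step * step))) is true, then base=0, then returns 8
ERROR != 8, so the rewrite changes behavior.
verdict: not equivalent; witness: base=0, step=0


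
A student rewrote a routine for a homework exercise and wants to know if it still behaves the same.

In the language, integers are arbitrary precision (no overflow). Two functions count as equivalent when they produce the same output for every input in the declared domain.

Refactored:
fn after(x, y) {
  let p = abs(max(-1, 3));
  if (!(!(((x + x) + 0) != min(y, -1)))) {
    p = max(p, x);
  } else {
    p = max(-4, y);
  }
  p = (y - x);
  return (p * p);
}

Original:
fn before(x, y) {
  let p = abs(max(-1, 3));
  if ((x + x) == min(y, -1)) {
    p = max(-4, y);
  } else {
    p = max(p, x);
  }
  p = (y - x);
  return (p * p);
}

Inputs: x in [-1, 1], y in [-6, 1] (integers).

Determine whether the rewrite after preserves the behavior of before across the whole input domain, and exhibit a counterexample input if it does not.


The two are interchangeable: boolean connective usage differs; and comparison usage differs; and constant usage differs; and arithmetic usage differs, and every declared input agrees.
Spot check at x=-1, y=-4 — before: p = 3; ((x + x) == min(y, -1)) -> false; p = 3; p = -3; return 9. after: p = 3; (!(!(((x + x) + 0) != min(y, -1)))) -> true; p = 3; p = -3; return 9. Both give 9.
Every one of the 24 inputs gives matching results.
verdict: equivalent


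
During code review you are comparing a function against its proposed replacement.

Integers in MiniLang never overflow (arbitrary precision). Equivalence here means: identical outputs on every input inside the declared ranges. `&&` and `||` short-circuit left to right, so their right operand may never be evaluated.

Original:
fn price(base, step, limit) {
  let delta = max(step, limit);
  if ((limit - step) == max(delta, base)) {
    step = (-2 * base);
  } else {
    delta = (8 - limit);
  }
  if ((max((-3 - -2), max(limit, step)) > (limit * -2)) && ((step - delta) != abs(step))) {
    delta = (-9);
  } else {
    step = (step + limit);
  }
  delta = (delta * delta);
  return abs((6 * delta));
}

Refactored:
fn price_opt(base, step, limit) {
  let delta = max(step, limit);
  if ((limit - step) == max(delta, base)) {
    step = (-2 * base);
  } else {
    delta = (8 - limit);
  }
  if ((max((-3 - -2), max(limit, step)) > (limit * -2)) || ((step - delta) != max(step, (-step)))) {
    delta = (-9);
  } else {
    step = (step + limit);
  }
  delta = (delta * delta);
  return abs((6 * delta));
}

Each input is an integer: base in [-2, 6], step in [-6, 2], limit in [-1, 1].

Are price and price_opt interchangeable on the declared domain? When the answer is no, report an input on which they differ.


These are not equivalent — on base=-2, step=-6, limit=0 the outputs split (384 vs 486).
price: delta = 0; ((limit - step) == max(delta, base)) -> false; delta = 8; ((max((-3 - -2), max(limit, step)) > (limit * -2)) && ((step - delta) != abs(step))) -> false; step = -6; delta = 64; return 384
price_opt: delta = 0; ((limit - step) == max(delta, base)) -> false; delta = 8; ((max((-3 - -2), max(limit, step)) > (limit * -2)) || ((step - delta) != max(step, (-step)))) -> true; delta = -9; delta = 81; return 486
verdict: not equivalent; witness: base=-2, step=-6, limit=0


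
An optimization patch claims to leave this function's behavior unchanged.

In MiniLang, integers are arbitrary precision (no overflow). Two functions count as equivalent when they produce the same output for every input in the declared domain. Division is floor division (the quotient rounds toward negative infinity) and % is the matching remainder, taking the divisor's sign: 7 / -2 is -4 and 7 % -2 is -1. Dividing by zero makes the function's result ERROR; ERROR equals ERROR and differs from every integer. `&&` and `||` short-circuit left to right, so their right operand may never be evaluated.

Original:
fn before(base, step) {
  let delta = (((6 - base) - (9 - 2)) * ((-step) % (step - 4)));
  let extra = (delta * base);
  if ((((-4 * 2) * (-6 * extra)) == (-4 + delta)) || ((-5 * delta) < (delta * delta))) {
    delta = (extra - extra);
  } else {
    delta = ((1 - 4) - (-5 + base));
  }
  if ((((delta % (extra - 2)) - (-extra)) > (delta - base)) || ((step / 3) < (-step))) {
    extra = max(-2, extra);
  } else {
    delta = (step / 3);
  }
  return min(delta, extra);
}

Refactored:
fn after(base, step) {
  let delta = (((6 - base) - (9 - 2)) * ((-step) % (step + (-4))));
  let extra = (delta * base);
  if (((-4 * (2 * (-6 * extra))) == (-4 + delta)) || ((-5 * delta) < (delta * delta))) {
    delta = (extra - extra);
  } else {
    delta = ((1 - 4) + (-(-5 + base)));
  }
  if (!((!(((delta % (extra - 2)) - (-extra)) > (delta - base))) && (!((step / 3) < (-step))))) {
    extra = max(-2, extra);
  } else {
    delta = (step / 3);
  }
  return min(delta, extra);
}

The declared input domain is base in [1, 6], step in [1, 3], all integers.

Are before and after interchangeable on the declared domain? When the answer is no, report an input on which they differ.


Differences: boolean connective usage differs; arithmetic usage differs — yet all 18 inputs agree.
verdict: equivalent


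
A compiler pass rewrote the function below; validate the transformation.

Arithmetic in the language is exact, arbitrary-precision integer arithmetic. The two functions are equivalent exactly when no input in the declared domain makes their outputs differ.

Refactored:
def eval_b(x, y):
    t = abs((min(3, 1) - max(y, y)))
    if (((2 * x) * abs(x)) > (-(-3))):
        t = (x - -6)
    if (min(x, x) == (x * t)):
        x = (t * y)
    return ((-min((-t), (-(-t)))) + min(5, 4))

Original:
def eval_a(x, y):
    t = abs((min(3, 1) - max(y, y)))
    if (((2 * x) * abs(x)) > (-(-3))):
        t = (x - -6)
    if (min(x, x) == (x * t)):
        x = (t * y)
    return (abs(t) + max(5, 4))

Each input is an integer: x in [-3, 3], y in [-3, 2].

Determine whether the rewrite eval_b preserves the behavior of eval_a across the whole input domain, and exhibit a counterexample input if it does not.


On input x=-3, y=-3, eval_a returns 9 while eval_b returns 8.
verdict: not equivalent; witness: x=-3, y=-3


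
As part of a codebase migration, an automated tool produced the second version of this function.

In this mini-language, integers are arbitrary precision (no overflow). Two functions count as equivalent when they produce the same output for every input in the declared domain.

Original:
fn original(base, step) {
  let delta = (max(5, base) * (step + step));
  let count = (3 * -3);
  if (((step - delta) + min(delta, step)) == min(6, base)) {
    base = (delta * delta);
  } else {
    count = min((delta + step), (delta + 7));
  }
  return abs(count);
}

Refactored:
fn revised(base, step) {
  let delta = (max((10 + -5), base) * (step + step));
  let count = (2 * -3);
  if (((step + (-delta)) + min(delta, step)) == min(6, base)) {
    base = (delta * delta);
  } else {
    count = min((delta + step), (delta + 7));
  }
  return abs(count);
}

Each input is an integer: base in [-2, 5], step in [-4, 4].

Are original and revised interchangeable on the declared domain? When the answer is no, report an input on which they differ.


Take base=-2, step=-2.
original: delta := -20 | count := -9 | (((step - delta) + min(delta, step)) == min(6, base)): true | base := 400 | result 9
revised: delta := -20 | count := -6 | (((step + (-delta)) + min(delta, step)) == min(6, base)): true | base := 400 | result 6
9 vs 6 — the two versions disagree here.
verdict: not equivalent; witness: base=-2, step=-2


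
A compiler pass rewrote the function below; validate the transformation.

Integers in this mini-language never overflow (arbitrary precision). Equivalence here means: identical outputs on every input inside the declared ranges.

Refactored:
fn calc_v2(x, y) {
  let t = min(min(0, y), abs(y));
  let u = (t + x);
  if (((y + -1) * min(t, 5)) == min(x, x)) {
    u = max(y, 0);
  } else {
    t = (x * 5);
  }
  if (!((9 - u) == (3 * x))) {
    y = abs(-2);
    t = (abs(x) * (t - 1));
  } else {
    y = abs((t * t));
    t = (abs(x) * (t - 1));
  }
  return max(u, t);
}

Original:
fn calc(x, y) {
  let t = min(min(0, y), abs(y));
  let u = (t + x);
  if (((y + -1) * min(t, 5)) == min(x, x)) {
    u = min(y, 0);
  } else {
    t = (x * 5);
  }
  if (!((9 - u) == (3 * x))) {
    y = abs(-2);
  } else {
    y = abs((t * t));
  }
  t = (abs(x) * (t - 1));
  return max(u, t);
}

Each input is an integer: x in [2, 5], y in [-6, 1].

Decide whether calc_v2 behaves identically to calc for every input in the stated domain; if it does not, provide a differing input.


x=2, y=-1 yields -1 from calc but 0 from calc_v2.
verdict: not equivalent; witness: x=2, y=-1


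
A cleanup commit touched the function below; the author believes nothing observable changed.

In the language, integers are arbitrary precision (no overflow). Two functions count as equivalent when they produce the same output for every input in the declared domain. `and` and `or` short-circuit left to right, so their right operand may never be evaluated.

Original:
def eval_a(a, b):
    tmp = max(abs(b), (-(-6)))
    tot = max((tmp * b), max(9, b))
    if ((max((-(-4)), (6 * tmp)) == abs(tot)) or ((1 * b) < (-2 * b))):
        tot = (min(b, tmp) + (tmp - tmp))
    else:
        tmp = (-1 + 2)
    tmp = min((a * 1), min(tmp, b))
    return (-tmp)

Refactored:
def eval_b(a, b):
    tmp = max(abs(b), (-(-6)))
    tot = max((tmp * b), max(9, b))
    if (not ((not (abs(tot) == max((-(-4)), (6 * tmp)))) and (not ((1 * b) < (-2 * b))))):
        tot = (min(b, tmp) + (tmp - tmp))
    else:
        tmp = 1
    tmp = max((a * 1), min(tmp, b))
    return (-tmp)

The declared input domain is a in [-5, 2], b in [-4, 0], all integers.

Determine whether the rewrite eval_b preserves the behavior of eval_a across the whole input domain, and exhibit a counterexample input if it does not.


These are not equivalent — on a=-5, b=-4 the outputs split (5 vs 4).
eval_a: tmp becomes 6; next tot becomes 9; next ((max((-(-4)), (6 * tmp)) == abs(tot)) or ((1 * b) < (-2 * b))) evaluates to true; next tot becomes -4; next tmp becomes -5; next final value 5
eval_b: tmp becomes 6; next tot becomes 9; next (not ((not (abs(tot) == max((-(-4)), (6 * tmp)))) and (not ((1 * b) < (-2 * b))))) evaluates to true; next tot becomes -4; next tmp becomes -4; next final value 4
verdict: not equivalent; witness: a=-5, b=-4


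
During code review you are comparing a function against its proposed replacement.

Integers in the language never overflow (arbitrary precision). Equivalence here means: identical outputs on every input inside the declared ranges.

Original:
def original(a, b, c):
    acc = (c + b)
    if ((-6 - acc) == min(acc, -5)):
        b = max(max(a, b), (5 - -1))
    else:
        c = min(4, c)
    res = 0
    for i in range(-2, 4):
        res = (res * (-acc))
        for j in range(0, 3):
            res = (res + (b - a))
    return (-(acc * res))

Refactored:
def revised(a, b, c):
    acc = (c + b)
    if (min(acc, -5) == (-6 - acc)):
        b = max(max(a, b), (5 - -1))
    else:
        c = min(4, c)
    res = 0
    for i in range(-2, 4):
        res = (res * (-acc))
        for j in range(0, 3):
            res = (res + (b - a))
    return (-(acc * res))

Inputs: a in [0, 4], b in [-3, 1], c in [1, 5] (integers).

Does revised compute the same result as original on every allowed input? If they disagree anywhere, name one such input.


The two are interchangeable: same computation, different form, and every declared input agrees.
As a probe, take a=3, b=-1, c=3: original runs acc becomes 2; next ((-6 - acc) == min(acc, -5)) evaluates to false; next c becomes 3; next res becomes 0; next at i=-2:; next res becomes 0; next at j=0:; next res becomes -4; next at j=1:; next res becomes -8; next at j=2:; next res becomes -12; next at i=-1:; next res becomes 24; next at j=0:; next res becomes 20; next at j=1:; next res becomes 16; next at j=2:; next res becomes 12; next at i=0:; next res becomes -24; next at j=0:; next res becomes -28; next at j=1:; next res becomes -32; next at j=2:; next res becomes -36; next at i=1:; next res becomes 72; next at j=0:; next res becomes 68; next at j=1:; next res becomes 64; next at j=2:; next res becomes 60; next at i=2:; next res becomes -120; next at j=0:; next res becomes -124; next at j=1:; next res becomes -128; next at j=2:; next res becomes -132; next at i=3:; next res becomes 264; next at j=0:; next res becomes 260; next at j=1:; next res becomes 256; next at j=2:; next res becomes 252; next final value -504; revised runs acc becomes 2; next (min(acc, -5) == (-6 - acc)) evaluates to false; next c becomes 3; next res becomes 0; next at i=-2:; next res becomes 0; next at j=0:; next res becomes -4; next at j=1:; next res becomes -8; next at j=2:; next res becomes -12; next at i=-1:; next res becomes 24; next at j=0:; next res becomes 20; next at j=1:; next res becomes 16; next at j=2:; next res becomes 12; next at i=0:; next res becomes -24; next at j=0:; next res becomes -28; next at j=1:; next res becomes -32; next at j=2:; next res becomes -36; next at i=1:; next res becomes 72; next at j=0:; next res becomes 68; next at j=1:; next res becomes 64; next at j=2:; next res becomes 60; next at i=2:; next res becomes -120; next at j=0:; next res becomes -124; next at j=1:; next res becomes -128; next at j=2:; next res becomes -132; next at i=3:; next res becomes 264; next at j=0:; next res becomes 260; next at j=1:; next res becomes 256; next at j=2:; next res becomes 252; next final value -504; both end at -504.
Across all 125 domain points the two functions coincide.
verdict: equivalent


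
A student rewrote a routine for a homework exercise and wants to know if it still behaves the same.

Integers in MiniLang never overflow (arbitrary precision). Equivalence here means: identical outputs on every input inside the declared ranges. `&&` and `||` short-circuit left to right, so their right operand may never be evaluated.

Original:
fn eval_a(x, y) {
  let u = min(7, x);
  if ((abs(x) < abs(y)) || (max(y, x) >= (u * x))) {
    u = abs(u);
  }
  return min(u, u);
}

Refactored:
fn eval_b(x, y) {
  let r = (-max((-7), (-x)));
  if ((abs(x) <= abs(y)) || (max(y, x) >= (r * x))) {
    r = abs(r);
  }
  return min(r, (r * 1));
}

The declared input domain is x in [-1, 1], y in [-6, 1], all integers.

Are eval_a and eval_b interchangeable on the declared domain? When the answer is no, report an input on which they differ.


Not equivalent: x=-1, y=-1 separates them (-1 vs 1).
eval_a: u = -1; ((abs(x) < abs(y)) || (max(y, x) >= (u * x))) -> false; return -1
eval_b: r = -1; ((abs(x) <= abs(y)) || (max(y, x) >= (r * x))) -> true; r = 1; return 1
verdict: not equivalent; witness: x=-1, y=-1


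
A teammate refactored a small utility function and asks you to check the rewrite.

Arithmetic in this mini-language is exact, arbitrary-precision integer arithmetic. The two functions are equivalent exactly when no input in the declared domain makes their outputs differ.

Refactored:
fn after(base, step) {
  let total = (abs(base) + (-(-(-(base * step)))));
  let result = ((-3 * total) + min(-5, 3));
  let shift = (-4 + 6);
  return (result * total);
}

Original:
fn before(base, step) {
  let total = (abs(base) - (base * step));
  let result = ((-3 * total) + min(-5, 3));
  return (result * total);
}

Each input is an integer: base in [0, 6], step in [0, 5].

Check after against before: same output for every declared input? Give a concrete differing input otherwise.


The two are interchangeable: constant usage differs; arithmetic usage differs; statement counts differ; local variable names differ, and every declared input agrees.
Spot check at base=4, step=5 — before: total := -16 | result := 43 | result -688. after: total := -16 | result := 43 | shift := 2 | result -688. Both give -688.
Sweeping the whole domain (42 inputs) finds no disagreement.
verdict: equivalent


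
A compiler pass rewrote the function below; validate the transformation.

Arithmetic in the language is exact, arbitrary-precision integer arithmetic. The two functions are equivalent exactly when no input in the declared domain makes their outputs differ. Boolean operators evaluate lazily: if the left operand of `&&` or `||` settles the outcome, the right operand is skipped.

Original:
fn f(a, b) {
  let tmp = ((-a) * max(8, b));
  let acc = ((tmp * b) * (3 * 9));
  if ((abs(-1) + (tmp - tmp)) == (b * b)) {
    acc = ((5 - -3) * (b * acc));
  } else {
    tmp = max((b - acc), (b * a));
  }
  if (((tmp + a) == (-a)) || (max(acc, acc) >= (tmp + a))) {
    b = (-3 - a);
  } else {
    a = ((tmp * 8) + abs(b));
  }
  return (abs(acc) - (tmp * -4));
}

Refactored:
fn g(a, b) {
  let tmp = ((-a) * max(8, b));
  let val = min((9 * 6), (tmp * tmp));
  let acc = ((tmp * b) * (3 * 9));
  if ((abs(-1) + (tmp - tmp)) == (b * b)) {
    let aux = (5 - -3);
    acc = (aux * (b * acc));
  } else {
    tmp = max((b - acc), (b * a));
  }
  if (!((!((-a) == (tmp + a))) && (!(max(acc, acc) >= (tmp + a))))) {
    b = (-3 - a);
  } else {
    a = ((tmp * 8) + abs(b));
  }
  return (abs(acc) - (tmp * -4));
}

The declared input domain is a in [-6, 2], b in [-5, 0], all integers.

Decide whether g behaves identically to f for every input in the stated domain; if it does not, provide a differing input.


Behavior is preserved: although arithmetic usage differs, plus constant usage differs, plus min/max/abs usage differs, plus statement counts differ, plus local variable names differ, plus boolean connective usage differs, the outputs never diverge.
Tracing a=-3, b=-3: f: tmp=24, then acc=-1944, then ((abs(-1) + (tmp - tmp)) == (b * b)) is false, then tmp=1941, then (((tmp + a) == (-a)) || (max(acc, acc) >= (tmp + a))) is false, then a=15531, then returns 9708 | g: tmp=24, then val=54, then acc=-1944, then ((abs(-1) + (tmp - tmp)) == (b * b)) is false, then tmp=1941, then (!((!((-a) == (tmp + a))) && (!(max(acc, acc) >= (tmp + a))))) is false, then a=15531, then returns 9708 — matching result 9708.
Checked all 54 inputs in the declared domain: the outputs agree on every one.
verdict: equivalent


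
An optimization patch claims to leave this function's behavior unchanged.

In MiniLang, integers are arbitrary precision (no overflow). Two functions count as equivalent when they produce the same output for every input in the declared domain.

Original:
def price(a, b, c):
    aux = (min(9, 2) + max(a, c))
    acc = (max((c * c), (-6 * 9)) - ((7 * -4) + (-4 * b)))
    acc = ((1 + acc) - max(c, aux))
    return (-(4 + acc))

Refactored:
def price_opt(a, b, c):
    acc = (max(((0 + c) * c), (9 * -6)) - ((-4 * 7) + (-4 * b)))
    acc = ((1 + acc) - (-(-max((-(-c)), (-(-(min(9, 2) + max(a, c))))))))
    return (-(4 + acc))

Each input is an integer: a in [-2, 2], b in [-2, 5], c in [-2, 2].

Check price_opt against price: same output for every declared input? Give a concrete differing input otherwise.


The two are interchangeable: local variable names differ; and statement counts differ; and arithmetic usage differs; and constant usage differs, and every declared input agrees.
Tracing a=1, b=-2, c=0: price: aux becomes 3; next acc becomes 20; next acc becomes 18; next final value -22 | price_opt: acc becomes 20; next acc becomes 18; next final value -22 — matching result -22.
An exhaustive pass over the 200 declared inputs shows identical outputs.
verdict: equivalent


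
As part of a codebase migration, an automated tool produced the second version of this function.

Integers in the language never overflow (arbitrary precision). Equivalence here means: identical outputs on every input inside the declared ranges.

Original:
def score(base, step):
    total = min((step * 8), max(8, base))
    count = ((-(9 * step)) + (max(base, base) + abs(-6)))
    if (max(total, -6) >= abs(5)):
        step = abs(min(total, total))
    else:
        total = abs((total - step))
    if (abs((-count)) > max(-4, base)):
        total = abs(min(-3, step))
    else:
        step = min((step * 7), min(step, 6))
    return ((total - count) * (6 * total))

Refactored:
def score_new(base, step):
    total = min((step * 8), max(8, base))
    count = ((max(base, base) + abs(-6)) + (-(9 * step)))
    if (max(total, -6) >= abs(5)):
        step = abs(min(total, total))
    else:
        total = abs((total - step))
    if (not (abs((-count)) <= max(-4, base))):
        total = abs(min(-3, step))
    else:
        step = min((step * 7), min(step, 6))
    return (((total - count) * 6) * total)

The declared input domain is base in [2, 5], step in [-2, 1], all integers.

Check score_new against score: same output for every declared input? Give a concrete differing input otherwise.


Equivalent — the differences include boolean connective usage differs, and comparison usage differs, yet no declared input distinguishes the two.
Tracing base=2, step=-2: score: total := -16 | count := 26 | (max(total, -6) >= abs(5)): false | total := 14 | (abs((-count)) > max(-4, base)): true | total := 3 | result -414 | score_new: total := -16 | count := 26 | (max(total, -6) >= abs(5)): false | total := 14 | (not (abs((-count)) <= max(-4, base))): true | total := 3 | result -414 — matching result -414.
Across all 16 domain points the two functions coincide.
verdict: equivalent


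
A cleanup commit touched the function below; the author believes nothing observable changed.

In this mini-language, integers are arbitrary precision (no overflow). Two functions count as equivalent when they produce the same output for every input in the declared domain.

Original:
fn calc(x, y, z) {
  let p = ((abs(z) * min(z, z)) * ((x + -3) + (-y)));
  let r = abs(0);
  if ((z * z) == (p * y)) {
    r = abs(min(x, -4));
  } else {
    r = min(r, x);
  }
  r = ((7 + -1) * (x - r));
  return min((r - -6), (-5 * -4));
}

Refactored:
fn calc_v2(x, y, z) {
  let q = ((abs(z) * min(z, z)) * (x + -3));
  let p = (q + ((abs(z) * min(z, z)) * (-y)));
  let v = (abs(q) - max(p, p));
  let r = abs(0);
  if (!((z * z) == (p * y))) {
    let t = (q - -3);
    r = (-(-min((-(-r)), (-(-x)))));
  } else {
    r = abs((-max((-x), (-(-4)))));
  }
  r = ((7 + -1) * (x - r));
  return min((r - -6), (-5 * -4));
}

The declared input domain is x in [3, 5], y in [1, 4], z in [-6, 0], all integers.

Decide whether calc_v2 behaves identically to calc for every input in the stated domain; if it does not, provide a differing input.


Behavior is preserved: although constant usage differs; and statement counts differ; and arithmetic usage differs; and min/max/abs usage differs; and local variable names differ; and boolean connective usage differs, the outputs never diverge.
Tracing x=4, y=1, z=-1: calc: p becomes 0; next r becomes 0; next ((z * z) == (p * y)) evaluates to false; next r becomes 0; next r becomes 24; next final value 20 | calc_v2: q becomes -1; next p becomes 0; next v becomes 1; next r becomes 0; next (!((z * z) == (p * y))) evaluates to true; next t becomes 2; next r becomes 0; next r becomes 24; next final value 20 — matching result 20.
Every one of the 84 inputs gives matching results.
verdict: equivalent


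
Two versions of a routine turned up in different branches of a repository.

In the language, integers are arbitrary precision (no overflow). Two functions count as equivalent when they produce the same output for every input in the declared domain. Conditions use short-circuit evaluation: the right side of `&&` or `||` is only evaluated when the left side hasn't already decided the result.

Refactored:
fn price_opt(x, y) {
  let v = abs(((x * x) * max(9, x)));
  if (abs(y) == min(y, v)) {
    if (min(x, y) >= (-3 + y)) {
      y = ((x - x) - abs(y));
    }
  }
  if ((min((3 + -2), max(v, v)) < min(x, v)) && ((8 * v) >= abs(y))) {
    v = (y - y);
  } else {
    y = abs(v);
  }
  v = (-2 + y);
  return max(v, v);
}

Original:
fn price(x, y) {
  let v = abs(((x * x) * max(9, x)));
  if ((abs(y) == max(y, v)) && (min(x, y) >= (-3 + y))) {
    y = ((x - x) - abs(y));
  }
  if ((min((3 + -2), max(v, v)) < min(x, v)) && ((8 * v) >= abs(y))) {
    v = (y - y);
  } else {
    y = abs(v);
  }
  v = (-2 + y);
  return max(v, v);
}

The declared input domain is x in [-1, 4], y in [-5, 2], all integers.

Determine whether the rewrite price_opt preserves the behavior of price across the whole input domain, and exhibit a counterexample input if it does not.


Consider the input x=2, y=1.
price: v=36, then ((abs(y) == max(y, v)) && (min(x, y) >= (-3 + y))) is false, then ((min((3 + -2), max(v, v)) < min(x, v)) && ((8 * v) >= abs(y))) is true, then v=0, then v=-1, then returns -1
price_opt: v=36, then (abs(y) == min(y, v)) is true, then (min(x, y) >= (-3 + y)) is true, then y=-1, then ((min((3 + -2), max(v, v)) < min(x, v)) && ((8 * v) >= abs(y))) is true, then v=0, then v=-3, then returns -3
-1 and -3 differ, so these are not the same function on this domain.
verdict: not equivalent; witness: x=2, y=1
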